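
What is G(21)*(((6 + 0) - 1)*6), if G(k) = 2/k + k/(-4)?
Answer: -2165/14 ≈ -154.64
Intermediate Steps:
G(k) = 2/k - k/4 (G(k) = 2/k + k*(-¼) = 2/k - k/4)
G(21)*(((6 + 0) - 1)*6) = (2/21 - ¼*21)*(((6 + 0) - 1)*6) = (2*(1/21) - 21/4)*((6 - 1)*6) = (2/21 - 21/4)*(5*6) = -433/84*30 = -2165/14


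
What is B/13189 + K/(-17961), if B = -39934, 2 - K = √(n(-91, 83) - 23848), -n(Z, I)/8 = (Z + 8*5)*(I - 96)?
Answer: -717280952/236887629 + 4*I*√1822/17961 ≈ -3.0279 + 0.0095061*I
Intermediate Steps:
n(Z, I) = -8*(-96 + I)*(40 + Z) (n(Z, I) = -8*(Z + 8*5)*(I - 96) = -8*(Z + 40)*(-96 + I) = -8*(40 + Z)*(-96 + I) = -8*(-96 + I)*(40 + Z))
K = 2 - 4*I*√1822 (K = 2 - √((30720 - 320*83 + 768*(-91) - 8*83*(-91)) - 23848) = 2 - √((30720 - 26560 - 69888 + 60424) - 23848) = 2 - √(-5304 - 23848) = 2 - √(-29152) = 2 - 4*I*√1822 ≈ 2.0 - 170.74*I)
B/13189 + K/(-17961) = -39934/13189 + (2 - 4*I*√1822)/(-17961) = -39934*1/13189 + (2 - 4*I*√1822)*(-1/17961) = -39934/13189 + (-2/17961 + 4*I*√1822/17961) = -717280952/236887629 + 4*I*√1822/17961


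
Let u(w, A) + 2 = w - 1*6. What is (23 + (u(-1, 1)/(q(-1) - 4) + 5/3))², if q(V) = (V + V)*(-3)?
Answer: 14641/36 ≈ 406.69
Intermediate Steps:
u(w, A) = -8 + w (u(w, A) = -2 + (w - 1*6) = -2 + (w - 6) = -2 + (-6 + w) = -8 + w)
q(V) = -6*V (q(V) = (2*V)*(-3) = -6*V)
(23 + (u(-1, 1)/(q(-1) - 4) + 5/3))² = (23 + ((-8 - 1)/(-6*(-1) - 4) + 5/3))² = (23 + (-9/(6 - 4) + 5*(⅓)))² = (23 + (-9/2 + 5/3))² = (23 - 17/6)² = (121/6)² = 14641/36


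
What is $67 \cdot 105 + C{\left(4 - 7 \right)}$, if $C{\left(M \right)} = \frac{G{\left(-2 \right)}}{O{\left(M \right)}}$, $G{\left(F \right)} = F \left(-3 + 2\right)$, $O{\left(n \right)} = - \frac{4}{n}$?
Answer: $\frac{14073}{2} \approx 7036.5$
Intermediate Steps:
$G{\left(F \right)} = - F$ ($G{\left(F \right)} = F \left(-1\right) = - F$)
$C{\left(M \right)} = - \frac{M}{2}$ ($C{\left(M \right)} = \frac{\left(-1\right) \left(-2\right)}{\left(-4\right) \frac{1}{M}} = 2 \left(- \frac{M}{4}\right) = - \frac{M}{2}$)
$67 \cdot 105 + C{\left(4 - 7 \right)} = 67 \cdot 105 - \frac{4 - 7}{2} = 7035 - \frac{4 - 7}{2} = 7035 - - \frac{3}{2} = 7035 + \frac{3}{2} = \frac{14073}{2}$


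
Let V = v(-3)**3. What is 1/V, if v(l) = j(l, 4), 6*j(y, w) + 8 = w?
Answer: -27/8 ≈ -3.3750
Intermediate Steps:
j(y, w) = -4/3 + w/6
v(l) = -2/3 (v(l) = -4/3 + (1/6)*4 = -4/3 + 2/3 = -2/3)
V = -8/27 (V = (-2/3)**3 = -8/27 ≈ -0.29630)
1/V = 1/(-8/27) = -27/8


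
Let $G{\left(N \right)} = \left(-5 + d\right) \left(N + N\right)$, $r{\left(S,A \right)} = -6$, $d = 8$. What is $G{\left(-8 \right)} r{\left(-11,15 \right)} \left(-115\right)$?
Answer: $-33120$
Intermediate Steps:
$G{\left(N \right)} = 6 N$ ($G{\left(N \right)} = \left(-5 + 8\right) \left(N + N\right) = 3 \cdot 2 N = 6 N$)
$G{\left(-8 \right)} r{\left(-11,15 \right)} \left(-115\right) = 6 \left(-8\right) \left(-6\right) \left(-115\right) = \left(-48\right) \left(-6\right) \left(-115\right) = 288 \left(-115\right) = -33120$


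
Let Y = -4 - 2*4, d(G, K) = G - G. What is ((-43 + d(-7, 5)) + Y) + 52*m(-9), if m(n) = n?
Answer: -523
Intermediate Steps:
d(G, K) = 0
Y = -12 (Y = -4 - 8 = -12)
((-43 + d(-7, 5)) + Y) + 52*m(-9) = ((-43 + 0) - 12) + 52*(-9) = (-43 - 12) - 468 = -55 - 468 = -523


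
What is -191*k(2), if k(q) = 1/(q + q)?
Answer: -191/4 ≈ -47.750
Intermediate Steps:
k(q) = 1/(2*q)
-191*k(2) = -191/(2*2) = -191*¼ = -191/4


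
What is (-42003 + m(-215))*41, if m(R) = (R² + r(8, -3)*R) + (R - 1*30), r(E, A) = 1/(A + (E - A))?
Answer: 1295641/8 ≈ 1.6196e+5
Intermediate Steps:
r(E, A) = 1/E
m(R) = -30 + R² + 9*R/8 (m(R) = (R² + R/8) + (R - 1*30) = (R² + R/8) + (R - 30) = (R² + R/8) + (-30 + R) = -30 + R² + 9*R/8)
(-42003 + m(-215))*41 = (-42003 + (-30 + (-215)² + (9/8)*(-215)))*41 = (-42003 + (-30 + 46225 - 1935/8))*41 = (-42003 + 367625/8)*41 = (31601/8)*41 = 1295641/8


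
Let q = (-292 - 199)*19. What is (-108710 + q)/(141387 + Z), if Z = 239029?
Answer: -118039/380416 ≈ -0.31029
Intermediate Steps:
q = -9329 (q = -491*19 = -9329)
(-108710 + q)/(141387 + Z) = (-108710 - 9329)/(141387 + 239029) = -118039/380416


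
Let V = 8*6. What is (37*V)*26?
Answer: 46176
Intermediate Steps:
V = 48
(37*V)*26 = (37*48)*26 = 1776*26 = 46176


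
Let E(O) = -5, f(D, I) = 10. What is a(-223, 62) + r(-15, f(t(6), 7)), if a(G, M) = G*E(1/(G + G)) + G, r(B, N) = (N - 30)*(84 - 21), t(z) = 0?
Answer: -368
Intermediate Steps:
r(B, N) = -1890 + 63*N (r(B, N) = (-30 + N)*63 = -1890 + 63*N)
a(G, M) = -4*G (a(G, M) = G*(-5) + G = -5*G + G = -4*G)
a(-223, 62) + r(-15, f(t(6), 7)) = -4*(-223) + (-1890 + 63*10) = 892 + (-1890 + 630) = 892 - 1260 = -368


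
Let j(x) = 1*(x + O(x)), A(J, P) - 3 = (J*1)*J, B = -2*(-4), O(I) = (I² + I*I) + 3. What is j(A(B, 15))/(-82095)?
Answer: -232/2105 ≈ -0.11021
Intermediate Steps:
O(I) = 3 + 2*I² (O(I) = (I² + I²) + 3 = 2*I² + 3 = 3 + 2*I²)
B = 8
A(J, P) = 3 + J² (A(J, P) = 3 + (J*1)*J = 3 + J*J = 3 + J²)
j(x) = 3 + x + 2*x² (j(x) = 1*(x + (3 + 2*x²)) = 1*(3 + x + 2*x²) = 3 + x + 2*x²)
j(A(B, 15))/(-82095) = (3 + (3 + 8²) + 2*(3 + 8²)²)/(-82095) = (3 + (3 + 64) + 2*(3 + 64)²)*(-1/82095) = (3 + 67 + 2*67²)*(-1/82095) = (3 + 67 + 2*4489)*(-1/82095) = (3 + 67 + 8978)*(-1/82095) = 9048*(-1/82095) = -232/2105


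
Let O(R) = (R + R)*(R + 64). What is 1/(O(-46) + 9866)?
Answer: 1/8210 ≈ 0.00012180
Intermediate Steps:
O(R) = 2*R*(64 + R) (O(R) = (2*R)*(64 + R) = 2*R*(64 + R))
1/(O(-46) + 9866) = 1/(2*(-46)*(64 - 46) + 9866) = 1/(2*(-46)*18 + 9866) = 1/(-1656 + 9866) = 1/8210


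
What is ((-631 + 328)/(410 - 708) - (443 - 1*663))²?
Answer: 4337934769/88804 ≈ 48848.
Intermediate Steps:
((-631 + 328)/(410 - 708) - (443 - 1*663))² = (-303/(-298) - (443 - 663))² = (-303*(-1/298) - 1*(-220))² = (303/298 + 220)² = (65863/298)² = 4337934769/88804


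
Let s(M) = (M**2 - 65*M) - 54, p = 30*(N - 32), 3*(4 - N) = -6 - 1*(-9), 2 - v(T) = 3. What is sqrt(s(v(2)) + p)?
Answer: I*sqrt(858) ≈ 29.292*I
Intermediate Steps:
v(T) = -1 (v(T) = 2 - 1*3 = 2 - 3 = -1)
N = 3 (N = 4 - (-6 - 1*(-9))/3 = 4 - (-6 + 9)/3 = 4 - 1/3*3 = 4 - 1 = 3)
p = -870 (p = 30*(3 - 32) = 30*(-29) = -870)
s(M) = -54 + M**2 - 65*M
sqrt(s(v(2)) + p) = sqrt((-54 + (-1)**2 - 65*(-1)) - 870) = sqrt((-54 + 1 + 65) - 870) = sqrt(12 - 870) = sqrt(-858) = I*sqrt(858)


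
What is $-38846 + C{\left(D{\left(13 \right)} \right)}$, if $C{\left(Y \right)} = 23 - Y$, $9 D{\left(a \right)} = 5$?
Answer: $- \frac{349412}{9} \approx -38824.0$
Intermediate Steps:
$D{\left(a \right)} = \frac{5}{9}$ ($D{\left(a \right)} = \frac{1}{9} \cdot 5 = \frac{5}{9}$)
$-38846 + C{\left(D{\left(13 \right)} \right)} = -38846 + \left(23 - \frac{5}{9}\right) = -38846 + \frac{202}{9} = - \frac{349412}{9}$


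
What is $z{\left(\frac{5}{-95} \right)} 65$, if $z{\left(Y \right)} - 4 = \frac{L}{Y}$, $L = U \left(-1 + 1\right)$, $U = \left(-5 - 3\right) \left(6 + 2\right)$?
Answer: $260$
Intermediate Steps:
$U = -64$ ($U = \left(-8\right) 8 = -64$)
$L = 0$ ($L = - 64 \left(-1 + 1\right) = \left(-64\right) 0 = 0$)
$z{\left(Y \right)} = 4$ ($z{\left(Y \right)} = 4 + \frac{0}{Y} = 4 + 0 = 4$)
$z{\left(\frac{5}{-95} \right)} 65 = 4 \cdot 65 = 260$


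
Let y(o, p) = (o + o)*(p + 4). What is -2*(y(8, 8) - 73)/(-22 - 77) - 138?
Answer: -13424/99 ≈ -135.60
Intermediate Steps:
y(o, p) = 2*o*(4 + p) (y(o, p) = (2*o)*(4 + p) = 2*o*(4 + p))
-2*(y(8, 8) - 73)/(-22 - 77) - 138 = -2*(2*8*(4 + 8) - 73)/(-22 - 77) - 138 = -2*(2*8*12 - 73)/(-99) - 138 = -2*(192 - 73)*(-1)/99 - 138 = -238*(-1)/99 - 138 = -2*(-119/99) - 138 = 238/99 - 138 = -13424/99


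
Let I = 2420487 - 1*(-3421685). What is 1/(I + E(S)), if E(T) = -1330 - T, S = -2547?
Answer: 1/5843389 ≈ 1.7113e-7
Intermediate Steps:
I = 5842172 (I = 2420487 + 3421685 = 5842172)
1/(I + E(S)) = 1/(5842172 + (-1330 - 1*(-2547))) = 1/(5842172 + (-1330 + 2547)) = 1/(5842172 + 1217) = 1/5843389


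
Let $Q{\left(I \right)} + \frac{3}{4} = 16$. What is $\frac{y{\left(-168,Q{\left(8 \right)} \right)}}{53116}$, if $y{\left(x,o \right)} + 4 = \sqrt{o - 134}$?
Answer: $- \frac{1}{13279} + \frac{5 i \sqrt{19}}{106232} \approx -7.5307 \cdot 10^{-5} + 0.00020516 i$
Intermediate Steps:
$Q{\left(I \right)} = \frac{61}{4}$ ($Q{\left(I \right)} = - \frac{3}{4} + 16 = \frac{61}{4}$)
$y{\left(x,o \right)} = -4 + \sqrt{-134 + o}$ ($y{\left(x,o \right)} = -4 + \sqrt{o - 134} = -4 + \sqrt{-134 + o}$)
$\frac{y{\left(-168,Q{\left(8 \right)} \right)}}{53116} = \frac{-4 + \sqrt{-134 + \frac{61}{4}}}{53116} = \left(-4 + \sqrt{- \frac{475}{4}}\right) \frac{1}{53116} = \left(-4 + \frac{5 i \sqrt{19}}{2}\right) \frac{1}{53116} = - \frac{1}{13279} + \frac{5 i \sqrt{19}}{106232}$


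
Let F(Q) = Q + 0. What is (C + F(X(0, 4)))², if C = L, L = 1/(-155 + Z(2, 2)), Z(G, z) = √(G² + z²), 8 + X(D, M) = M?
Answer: 9258865737/576816289 + 384892*√2/576816289 ≈ 16.053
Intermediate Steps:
X(D, M) = -8 + M
F(Q) = Q
L = 1/(-155 + 2*√2) (L = 1/(-155 + √(2² + 2²)) = 1/(-155 + √(4 + 4)) = 1/(-155 + √8) = 1/(-155 + 2*√2) ≈ -0.0065715)
C = -155/24017 - 2*√2/24017 ≈ -0.0065715
(C + F(X(0, 4)))² = ((-155/24017 - 2*√2/24017) + (-8 + 4))² = ((-155/24017 - 2*√2/24017) - 4)² = (-96223/24017 - 2*√2/24017)²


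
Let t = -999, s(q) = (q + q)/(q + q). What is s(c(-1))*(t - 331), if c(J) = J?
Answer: -1330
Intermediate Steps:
s(q) = 1 (s(q) = (2*q)/((2*q)) = (2*q)*(1/(2*q)) = 1)
s(c(-1))*(t - 331) = 1*(-999 - 331) = 1*(-1330) = -1330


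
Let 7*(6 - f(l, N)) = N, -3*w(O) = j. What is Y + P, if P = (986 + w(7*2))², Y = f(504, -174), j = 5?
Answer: 61043407/63 ≈ 9.6894e+5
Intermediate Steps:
w(O) = -5/3 (w(O) = -⅓*5 = -5/3)
f(l, N) = 6 - N/7
Y = 216/7 (Y = 6 - ⅐*(-174) = 6 + 174/7 = 216/7 ≈ 30.857)
P = 8720209/9 (P = (986 - 5/3)² = (2953/3)² = 8720209/9 ≈ 9.6891e+5)
Y + P = 216/7 + 8720209/9 = 61043407/63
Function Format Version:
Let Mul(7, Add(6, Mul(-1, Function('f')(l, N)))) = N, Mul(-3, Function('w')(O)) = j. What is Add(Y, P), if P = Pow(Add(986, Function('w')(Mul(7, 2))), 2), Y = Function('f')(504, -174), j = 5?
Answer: Rational(61043407, 63) ≈ 9.6894e+5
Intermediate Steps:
Function('w')(O) = Rational(-5, 3) (Function('w')(O) = Mul(Rational(-1, 3), 5) = Rational(-5, 3))
Function('f')(l, N) = Add(6, Mul(Rational(-1, 7), N))
Y = Rational(216, 7) (Y = Add(6, Mul(Rational(-1, 7), -174)) = Add(6, Rational(174, 7)) = Rational(216, 7) ≈ 30.857)
P = Rational(8720209, 9) (P = Pow(Add(986, Rational(-5, 3)), 2) = Pow(Rational(2953, 3), 2) = Rational(8720209, 9) ≈ 9.6891e+5)
Add(Y, P) = Add(Rational(216, 7), Rational(8720209, 9)) = Rational(61043407, 63)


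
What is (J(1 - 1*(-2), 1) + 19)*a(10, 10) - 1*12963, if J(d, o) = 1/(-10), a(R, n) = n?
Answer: -12774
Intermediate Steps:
J(d, o) = -⅒
(J(1 - 1*(-2), 1) + 19)*a(10, 10) - 1*12963 = (-⅒ + 19)*10 - 1*12963 = (189/10)*10 - 12963 = 189 - 12963 = -12774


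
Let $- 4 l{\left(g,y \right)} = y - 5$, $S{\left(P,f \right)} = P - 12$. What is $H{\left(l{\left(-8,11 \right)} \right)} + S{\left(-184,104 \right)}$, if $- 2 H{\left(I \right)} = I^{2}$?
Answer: $- \frac{1577}{8} \approx -197.13$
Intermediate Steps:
$S{\left(P,f \right)} = -12 + P$
$l{\left(g,y \right)} = \frac{5}{4} - \frac{y}{4}$ ($l{\left(g,y \right)} = - \frac{y - 5}{4} = - \frac{-5 + y}{4} = \frac{5}{4} - \frac{y}{4}$)
$H{\left(I \right)} = - \frac{I^{2}}{2}$
$H{\left(l{\left(-8,11 \right)} \right)} + S{\left(-184,104 \right)} = - \frac{\left(\frac{5}{4} - \frac{11}{4}\right)^{2}}{2} - 196 = - \frac{\left(- \frac{3}{2}\right)^{2}}{2} - 196 = \left(- \frac{1}{2}\right) \frac{9}{4} - 196 = - \frac{9}{8} - 196 = - \frac{1577}{8}$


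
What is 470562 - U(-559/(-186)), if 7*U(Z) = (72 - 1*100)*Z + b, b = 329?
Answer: 43759013/93 ≈ 4.7053e+5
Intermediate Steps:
U(Z) = 47 - 4*Z (U(Z) = ((72 - 1*100)*Z + 329)/7 = ((72 - 100)*Z + 329)/7 = (-28*Z + 329)/7 = (329 - 28*Z)/7 = 47 - 4*Z)
470562 - U(-559/(-186)) = 470562 - (47 - (-2236)/(-186)) = 470562 - (47 - (-2236)*(-1)/186) = 470562 - (47 - 4*559/186) = 470562 - (47 - 1118/93) = 470562 - 1*3253/93 = 470562 - 3253/93 = 43759013/93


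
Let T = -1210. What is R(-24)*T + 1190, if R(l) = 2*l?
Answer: 59270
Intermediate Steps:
R(-24)*T + 1190 = (2*(-24))*(-1210) + 1190 = -48*(-1210) + 1190 = 58080 + 1190 = 59270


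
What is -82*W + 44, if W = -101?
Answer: 8326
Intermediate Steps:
-82*W + 44 = -82*(-101) + 44 = 8282 + 44 = 8326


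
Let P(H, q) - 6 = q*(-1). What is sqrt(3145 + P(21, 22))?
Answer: sqrt(3129) ≈ 55.937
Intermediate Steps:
P(H, q) = 6 - q (P(H, q) = 6 + q*(-1) = 6 - q)
sqrt(3145 + P(21, 22)) = sqrt(3145 + (6 - 1*22)) = sqrt(3145 + (6 - 22)) = sqrt(3145 - 16) = sqrt(3129)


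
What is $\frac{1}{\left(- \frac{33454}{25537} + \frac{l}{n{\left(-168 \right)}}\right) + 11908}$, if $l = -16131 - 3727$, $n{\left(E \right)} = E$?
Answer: $\frac{2145108}{25794692801} \approx 8.3161 \cdot 10^{-5}$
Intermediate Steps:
$l = -19858$ ($l = -16131 - 3727 = -19858$)
$\frac{1}{\left(- \frac{33454}{25537} + \frac{l}{n{\left(-168 \right)}}\right) + 11908} = \frac{1}{\left(- \frac{33454}{25537} - \frac{19858}{-168}\right) + 11908} = \frac{1}{\left(\left(-33454\right) \frac{1}{25537} - - \frac{9929}{84}\right) + 11908} = \frac{1}{\left(- \frac{33454}{25537} + \frac{9929}{84}\right) + 11908} = \frac{1}{\frac{250746737}{2145108} + 11908} = \frac{1}{\frac{25794692801}{2145108}} = \frac{2145108}{25794692801}$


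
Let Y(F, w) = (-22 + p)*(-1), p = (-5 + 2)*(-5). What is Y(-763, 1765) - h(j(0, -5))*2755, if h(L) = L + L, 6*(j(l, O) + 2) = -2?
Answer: 38591/3 ≈ 12864.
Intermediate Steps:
j(l, O) = -7/3 (j(l, O) = -2 + (⅙)*(-2) = -2 - ⅓ = -7/3)
p = 15 (p = -3*(-5) = 15)
h(L) = 2*L
Y(F, w) = 7 (Y(F, w) = (-22 + 15)*(-1) = -7*(-1) = 7)
Y(-763, 1765) - h(j(0, -5))*2755 = 7 - 2*(-7/3)*2755 = 7 - (-14)*2755/3 = 7 - 1*(-38570/3) = 7 + 38570/3 = 38591/3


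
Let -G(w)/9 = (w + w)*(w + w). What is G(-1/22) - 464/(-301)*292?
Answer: 16391339/36421 ≈ 450.05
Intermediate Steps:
G(w) = -36*w**2 (G(w) = -9*(w + w)*(w + w) = -9*2*w*2*w = -36*w**2)
G(-1/22) - 464/(-301)*292 = -36*(-1/22)**2 - 464/(-301)*292 = -36*(-1*1/22)**2 - 464*(-1/301)*292 = -36*(-1/22)**2 + (464/301)*292 = -36*1/484 + 135488/301 = -9/121 + 135488/301 = 16391339/36421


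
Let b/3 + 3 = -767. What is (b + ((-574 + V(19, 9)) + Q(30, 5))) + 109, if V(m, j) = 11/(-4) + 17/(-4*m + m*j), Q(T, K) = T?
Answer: -1044077/380 ≈ -2747.6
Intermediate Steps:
b = -2310 (b = -9 + 3*(-767) = -9 - 2301 = -2310)
V(m, j) = -11/4 + 17/(-4*m + j*m) (V(m, j) = 11*(-¼) + 17/(-4*m + j*m) = -11/4 + 17/(-4*m + j*m))
(b + ((-574 + V(19, 9)) + Q(30, 5))) + 109 = (-2310 + ((-574 + (¼)*(68 + 44*19 - 11*9*19)/(19*(-4 + 9))) + 30)) + 109 = (-2310 + ((-574 + (¼)*(1/19)*(68 + 836 - 1881)/5) + 30)) + 109 = (-2310 + ((-574 + (¼)*(1/19)*(⅕)*(-977)) + 30)) + 109 = (-2310 + ((-574 - 977/380) + 30)) + 109 = (-2310 + (-219097/380 + 30)) + 109 = (-2310 - 207697/380) + 109 = -1085497/380 + 109 = -1044077/380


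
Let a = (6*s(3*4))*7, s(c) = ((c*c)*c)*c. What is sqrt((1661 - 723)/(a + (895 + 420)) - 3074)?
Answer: 2*I*sqrt(584659178990805)/872227 ≈ 55.444*I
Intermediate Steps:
s(c) = c**4 (s(c) = (c**2*c)*c = c**3*c = c**4)
a = 870912 (a = (6*(3*4)**4)*7 = (6*12**4)*7 = (6*20736)*7 = 124416*7 = 870912)
sqrt((1661 - 723)/(a + (895 + 420)) - 3074) = sqrt((1661 - 723)/(870912 + (895 + 420)) - 3074) = sqrt(938/(870912 + 1315) - 3074) = sqrt(938/872227 - 3074) = sqrt(-2681224860/872227) = 2*I*sqrt(584659178990805)/872227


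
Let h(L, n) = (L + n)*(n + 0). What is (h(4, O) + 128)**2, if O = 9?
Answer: 60025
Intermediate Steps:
h(L, n) = n*(L + n) (h(L, n) = (L + n)*n = n*(L + n))
(h(4, O) + 128)**2 = (9*(4 + 9) + 128)**2 = (9*13 + 128)**2 = (117 + 128)**2 = 245**2 = 60025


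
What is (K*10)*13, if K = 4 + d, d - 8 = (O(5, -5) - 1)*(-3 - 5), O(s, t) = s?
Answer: -2600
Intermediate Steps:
d = -24 (d = 8 + (5 - 1)*(-3 - 5) = 8 + 4*(-8) = 8 - 32 = -24)
K = -20 (K = 4 - 24 = -20)
(K*10)*13 = -20*10*13 = -200*13 = -2600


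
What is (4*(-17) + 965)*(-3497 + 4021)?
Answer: 470028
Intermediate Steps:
(4*(-17) + 965)*(-3497 + 4021) = (-68 + 965)*524 = 897*524 = 470028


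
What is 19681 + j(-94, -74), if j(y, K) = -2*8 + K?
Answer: 19591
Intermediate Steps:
j(y, K) = -16 + K
19681 + j(-94, -74) = 19681 + (-16 - 74) = 19681 - 90 = 19591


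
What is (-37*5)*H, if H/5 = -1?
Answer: 925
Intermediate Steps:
H = -5 (H = 5*(-1) = -5)
(-37*5)*H = -37*5*(-5) = -185*(-5) = 925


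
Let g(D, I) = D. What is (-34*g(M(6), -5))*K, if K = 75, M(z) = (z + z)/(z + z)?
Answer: -2550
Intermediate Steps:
M(z) = 1 (M(z) = (2*z)/((2*z)) = (2*z)*(1/(2*z)) = 1)
(-34*g(M(6), -5))*K = -34*1*75 = -34*75 = -2550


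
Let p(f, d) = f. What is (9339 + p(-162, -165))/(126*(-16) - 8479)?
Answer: -9177/10495 ≈ -0.87442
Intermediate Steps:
(9339 + p(-162, -165))/(126*(-16) - 8479) = (9339 - 162)/(126*(-16) - 8479) = 9177/(-2016 - 8479) = 9177/(-10495) = 9177*(-1/10495) = -9177/10495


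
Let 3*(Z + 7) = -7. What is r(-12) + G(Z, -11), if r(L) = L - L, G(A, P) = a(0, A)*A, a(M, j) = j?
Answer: 784/9 ≈ 87.111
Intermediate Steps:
Z = -28/3 (Z = -7 + (⅓)*(-7) = -7 - 7/3 = -28/3 ≈ -9.3333)
G(A, P) = A² (G(A, P) = A*A = A²)
r(L) = 0
r(-12) + G(Z, -11) = 0 + (-28/3)² = 0 + 784/9 = 784/9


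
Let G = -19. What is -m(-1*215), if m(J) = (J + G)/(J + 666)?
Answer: 234/451 ≈ 0.51885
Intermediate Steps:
m(J) = (-19 + J)/(666 + J) (m(J) = (J - 19)/(J + 666) = (-19 + J)/(666 + J))
-m(-1*215) = -(-19 - 1*215)/(666 - 1*215) = -(-19 - 215)/(666 - 215) = -(-234)/451 = -1*(-234/451) = 234/451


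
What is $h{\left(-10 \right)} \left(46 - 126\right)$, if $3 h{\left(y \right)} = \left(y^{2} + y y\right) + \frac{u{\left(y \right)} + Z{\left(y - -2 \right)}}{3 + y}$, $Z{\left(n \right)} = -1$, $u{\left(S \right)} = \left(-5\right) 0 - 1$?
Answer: $- \frac{112160}{21} \approx -5341.0$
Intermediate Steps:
$u{\left(S \right)} = -1$ ($u{\left(S \right)} = 0 - 1 = -1$)
$h{\left(y \right)} = - \frac{2}{3 \left(3 + y\right)} + \frac{2 y^{2}}{3}$ ($h{\left(y \right)} = \frac{\left(y^{2} + y y\right) + \frac{-1 - 1}{3 + y}}{3} = \frac{\left(y^{2} + y^{2}\right) - \frac{2}{3 + y}}{3} = \frac{2 y^{2} - \frac{2}{3 + y}}{3} = \frac{- \frac{2}{3 + y} + 2 y^{2}}{3} = - \frac{2}{3 \left(3 + y\right)} + \frac{2 y^{2}}{3}$)
$h{\left(-10 \right)} \left(46 - 126\right) = \frac{2 \left(-1 + \left(-10\right)^{3} + 3 \left(-10\right)^{2}\right)}{3 \left(3 - 10\right)} \left(46 - 126\right) = \frac{2 \left(-1 - 1000 + 3 \cdot 100\right)}{3 \left(-7\right)} \left(-80\right) = \frac{2}{3} \left(- \frac{1}{7}\right) \left(-1 - 1000 + 300\right) \left(-80\right) = \frac{2}{3} \left(- \frac{1}{7}\right) \left(-701\right) \left(-80\right) = \frac{1402}{21} \left(-80\right) = - \frac{112160}{21}$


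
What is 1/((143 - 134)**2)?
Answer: 1/81 ≈ 0.012346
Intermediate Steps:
1/((143 - 134)**2) = 1/(9**2) = 1/81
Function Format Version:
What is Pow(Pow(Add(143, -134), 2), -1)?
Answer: Rational(1, 81) ≈ 0.012346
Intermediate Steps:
Pow(Pow(Add(143, -134), 2), -1) = Pow(Pow(9, 2), -1) = Pow(81, -1) = Rational(1, 81)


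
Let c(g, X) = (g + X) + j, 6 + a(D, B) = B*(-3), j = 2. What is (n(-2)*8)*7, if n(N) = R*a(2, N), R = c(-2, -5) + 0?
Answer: 0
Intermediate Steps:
a(D, B) = -6 - 3*B (a(D, B) = -6 + B*(-3) = -6 - 3*B)
c(g, X) = 2 + X + g (c(g, X) = (g + X) + 2 = (X + g) + 2 = 2 + X + g)
R = -5 (R = (2 - 5 - 2) + 0 = -5 + 0 = -5)
n(N) = 30 + 15*N (n(N) = -5*(-6 - 3*N) = 30 + 15*N)
(n(-2)*8)*7 = ((30 + 15*(-2))*8)*7 = ((30 - 30)*8)*7 = (0*8)*7 = 0*7 = 0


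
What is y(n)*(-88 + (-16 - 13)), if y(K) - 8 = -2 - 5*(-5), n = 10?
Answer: -3627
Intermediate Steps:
y(K) = 31 (y(K) = 8 + (-2 - 5*(-5)) = 8 + (-2 + 25) = 8 + 23 = 31)
y(n)*(-88 + (-16 - 13)) = 31*(-88 + (-16 - 13)) = 31*(-88 - 29) = 31*(-117) = -3627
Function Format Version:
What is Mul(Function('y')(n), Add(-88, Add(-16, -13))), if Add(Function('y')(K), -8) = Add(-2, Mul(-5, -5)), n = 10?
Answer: -3627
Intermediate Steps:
Function('y')(K) = 31 (Function('y')(K) = Add(8, Add(-2, Mul(-5, -5))) = Add(8, Add(-2, 25)) = Add(8, 23) = 31)
Mul(Function('y')(n), Add(-88, Add(-16, -13))) = Mul(31, Add(-88, Add(-16, -13))) = Mul(31, Add(-88, -29)) = Mul(31, -117) = -3627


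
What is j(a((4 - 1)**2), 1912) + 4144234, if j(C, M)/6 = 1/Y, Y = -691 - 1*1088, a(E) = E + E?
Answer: 2457530760/593 ≈ 4.1442e+6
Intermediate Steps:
a(E) = 2*E
Y = -1779 (Y = -691 - 1088 = -1779)
j(C, M) = -2/593 (j(C, M) = 6/(-1779) = 6*(-1/1779) = -2/593)
j(a((4 - 1)**2), 1912) + 4144234 = -2/593 + 4144234 = 2457530760/593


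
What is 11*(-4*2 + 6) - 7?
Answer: -29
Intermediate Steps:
11*(-4*2 + 6) - 7 = 11*(-8 + 6) - 7 = 11*(-2) - 7 = -22 - 7 = -29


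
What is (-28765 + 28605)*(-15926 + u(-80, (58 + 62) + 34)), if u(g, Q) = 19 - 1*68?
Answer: 2556000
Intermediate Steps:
u(g, Q) = -49 (u(g, Q) = 19 - 68 = -49)
(-28765 + 28605)*(-15926 + u(-80, (58 + 62) + 34)) = (-28765 + 28605)*(-15926 - 49) = -160*(-15975) = 2556000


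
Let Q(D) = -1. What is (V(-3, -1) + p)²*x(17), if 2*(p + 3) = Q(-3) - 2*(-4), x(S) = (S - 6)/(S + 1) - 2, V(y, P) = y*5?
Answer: -21025/72 ≈ -292.01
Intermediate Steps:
V(y, P) = 5*y
x(S) = -2 + (-6 + S)/(1 + S) (x(S) = (-6 + S)/(1 + S) - 2 = -2 + (-6 + S)/(1 + S))
p = ½ (p = -3 + (-1 - 2*(-4))/2 = -3 + (-1 + 8)/2 = -3 + (½)*7 = -3 + 7/2 = ½ ≈ 0.50000)
(V(-3, -1) + p)²*x(17) = (5*(-3) + ½)²*((-8 - 1*17)/(1 + 17)) = (-15 + ½)²*((-8 - 17)/18) = (-29/2)²*((1/18)*(-25)) = (841/4)*(-25/18) = -21025/72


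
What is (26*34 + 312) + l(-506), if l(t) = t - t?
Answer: 1196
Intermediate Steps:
l(t) = 0
(26*34 + 312) + l(-506) = (26*34 + 312) + 0 = (884 + 312) + 0 = 1196 + 0 = 1196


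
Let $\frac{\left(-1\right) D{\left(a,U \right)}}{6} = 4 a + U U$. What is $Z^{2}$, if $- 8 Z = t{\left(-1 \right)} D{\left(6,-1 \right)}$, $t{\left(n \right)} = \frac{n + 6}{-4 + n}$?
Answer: $\frac{5625}{16} \approx 351.56$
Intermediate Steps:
$D{\left(a,U \right)} = - 24 a - 6 U^{2}$ ($D{\left(a,U \right)} = - 6 \left(4 a + U U\right) = - 6 \left(4 a + U^{2}\right) = - 6 \left(U^{2} + 4 a\right) = - 24 a - 6 U^{2}$)
$t{\left(n \right)} = \frac{6 + n}{-4 + n}$
$Z = - \frac{75}{4}$ ($Z = - \frac{\frac{6 - 1}{-4 - 1} \left(\left(-24\right) 6 - 6 \left(-1\right)^{2}\right)}{8} = - \frac{\frac{1}{-5} \cdot 5 \left(-144 - 6\right)}{8} = - \frac{\left(- \frac{1}{5}\right) 5 \left(-144 - 6\right)}{8} = - \frac{\left(-1\right) \left(-150\right)}{8} = \left(- \frac{1}{8}\right) 150 = - \frac{75}{4} \approx -18.75$)
$Z^{2} = \left(- \frac{75}{4}\right)^{2} = \frac{5625}{16}$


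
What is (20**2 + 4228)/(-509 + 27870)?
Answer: 4628/27361 ≈ 0.16915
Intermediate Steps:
(20**2 + 4228)/(-509 + 27870) = (400 + 4228)/27361 = 4628*(1/27361) = 4628/27361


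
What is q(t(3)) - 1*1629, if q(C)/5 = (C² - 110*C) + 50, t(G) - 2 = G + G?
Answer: -5459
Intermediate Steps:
t(G) = 2 + 2*G (t(G) = 2 + (G + G) = 2 + 2*G)
q(C) = 250 - 550*C + 5*C² (q(C) = 5*((C² - 110*C) + 50) = 5*(50 + C² - 110*C) = 250 - 550*C + 5*C²)
q(t(3)) - 1*1629 = (250 - 550*(2 + 2*3) + 5*(2 + 2*3)²) - 1*1629 = (250 - 550*(2 + 6) + 5*(2 + 6)²) - 1629 = (250 - 550*8 + 5*8²) - 1629 = (250 - 4400 + 5*64) - 1629 = (250 - 4400 + 320) - 1629 = -3830 - 1629 = -5459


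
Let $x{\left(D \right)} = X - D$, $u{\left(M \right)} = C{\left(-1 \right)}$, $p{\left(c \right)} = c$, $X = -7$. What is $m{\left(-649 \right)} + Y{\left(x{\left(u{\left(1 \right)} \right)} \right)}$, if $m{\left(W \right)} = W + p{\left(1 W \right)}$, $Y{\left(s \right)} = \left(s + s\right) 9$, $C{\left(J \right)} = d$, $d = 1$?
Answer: $-1442$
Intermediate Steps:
$C{\left(J \right)} = 1$
$u{\left(M \right)} = 1$
$x{\left(D \right)} = -7 - D$
$Y{\left(s \right)} = 18 s$ ($Y{\left(s \right)} = 2 s 9 = 18 s$)
$m{\left(W \right)} = 2 W$ ($m{\left(W \right)} = W + 1 W = W + W = 2 W$)
$m{\left(-649 \right)} + Y{\left(x{\left(u{\left(1 \right)} \right)} \right)} = 2 \left(-649\right) + 18 \left(-7 - 1\right) = -1298 + 18 \left(-7 - 1\right) = -1298 + 18 \left(-8\right) = -1298 - 144 = -1442$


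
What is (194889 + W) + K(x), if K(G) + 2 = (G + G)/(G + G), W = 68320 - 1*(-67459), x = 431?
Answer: 330667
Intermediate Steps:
W = 135779 (W = 68320 + 67459 = 135779)
K(G) = -1 (K(G) = -2 + (G + G)/(G + G) = -2 + (2*G)/((2*G)) = -2 + (2*G)*(1/(2*G)) = -2 + 1 = -1)
(194889 + W) + K(x) = (194889 + 135779) - 1 = 330668 - 1 = 330667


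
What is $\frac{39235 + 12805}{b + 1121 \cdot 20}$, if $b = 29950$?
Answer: $\frac{5204}{5237} \approx 0.9937$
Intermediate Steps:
$\frac{39235 + 12805}{b + 1121 \cdot 20} = \frac{39235 + 12805}{29950 + 1121 \cdot 20} = \frac{52040}{29950 + 22420} = \frac{52040}{52370} = 52040 \cdot \frac{1}{52370} = \frac{5204}{5237}$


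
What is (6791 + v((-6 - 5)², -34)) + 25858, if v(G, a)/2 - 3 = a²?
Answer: 34967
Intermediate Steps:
v(G, a) = 6 + 2*a²
(6791 + v((-6 - 5)², -34)) + 25858 = (6791 + (6 + 2*(-34)²)) + 25858 = (6791 + (6 + 2*1156)) + 25858 = (6791 + (6 + 2312)) + 25858 = (6791 + 2318) + 25858 = 9109 + 25858 = 34967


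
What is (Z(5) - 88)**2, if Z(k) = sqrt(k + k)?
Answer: (88 - sqrt(10))**2 ≈ 7197.4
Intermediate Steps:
Z(k) = sqrt(2)*sqrt(k) (Z(k) = sqrt(2*k) = sqrt(2)*sqrt(k))
(Z(5) - 88)**2 = (sqrt(2)*sqrt(5) - 88)**2 = (sqrt(10) - 88)**2 = (-88 + sqrt(10))**2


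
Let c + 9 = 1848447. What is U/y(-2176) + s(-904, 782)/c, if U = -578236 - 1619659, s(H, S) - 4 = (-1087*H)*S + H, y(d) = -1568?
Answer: 53750720621/29575008 ≈ 1817.4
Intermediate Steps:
s(H, S) = 4 + H - 1087*H*S (s(H, S) = 4 + ((-1087*H)*S + H) = 4 + (-1087*H*S + H) = 4 + (H - 1087*H*S) = 4 + H - 1087*H*S)
c = 1848438 (c = -9 + 1848447 = 1848438)
U = -2197895
U/y(-2176) + s(-904, 782)/c = -2197895/(-1568) + (4 - 904 - 1087*(-904)*782)/1848438 = -2197895*(-1/1568) + (4 - 904 + 768430736)*(1/1848438) = 44855/32 + 768429836*(1/1848438) = 44855/32 + 384214918/924219 = 53750720621/29575008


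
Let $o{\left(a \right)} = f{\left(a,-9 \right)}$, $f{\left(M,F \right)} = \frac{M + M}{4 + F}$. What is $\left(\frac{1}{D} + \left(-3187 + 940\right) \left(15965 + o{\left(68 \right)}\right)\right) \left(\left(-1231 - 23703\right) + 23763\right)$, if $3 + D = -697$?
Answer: $\frac{29355290342191}{700} \approx 4.1936 \cdot 10^{10}$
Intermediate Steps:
$D = -700$ ($D = -3 - 697 = -700$)
$f{\left(M,F \right)} = \frac{2 M}{4 + F}$
$o{\left(a \right)} = - \frac{2 a}{5}$ ($o{\left(a \right)} = \frac{2 a}{4 - 9} = \frac{2 a}{-5} = 2 a \left(- \frac{1}{5}\right) = - \frac{2 a}{5}$)
$\left(\frac{1}{D} + \left(-3187 + 940\right) \left(15965 + o{\left(68 \right)}\right)\right) \left(\left(-1231 - 23703\right) + 23763\right) = \left(\frac{1}{-700} + \left(-3187 + 940\right) \left(15965 - \frac{136}{5}\right)\right) \left(\left(-1231 - 23703\right) + 23763\right) = \left(- \frac{1}{700} - 2247 \left(15965 - \frac{136}{5}\right)\right) \left(\left(-1231 - 23703\right) + 23763\right) = \left(- \frac{1}{700} - \frac{179061183}{5}\right) \left(-24934 + 23763\right) = \left(- \frac{1}{700} - \frac{179061183}{5}\right) \left(-1171\right) = \left(- \frac{25068565621}{700}\right) \left(-1171\right) = \frac{29355290342191}{700}$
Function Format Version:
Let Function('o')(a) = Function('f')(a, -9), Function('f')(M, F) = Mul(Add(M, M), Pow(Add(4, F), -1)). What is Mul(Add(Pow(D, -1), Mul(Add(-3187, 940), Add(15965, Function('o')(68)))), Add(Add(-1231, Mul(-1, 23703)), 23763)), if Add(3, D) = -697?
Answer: Rational(29355290342191, 700) ≈ 4.1936e+10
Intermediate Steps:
D = -700 (D = Add(-3, -697) = -700)
Function('f')(M, F) = Mul(2, M, Pow(Add(4, F), -1)) (Function('f')(M, F) = Mul(Mul(2, M), Pow(Add(4, F), -1)) = Mul(2, M, Pow(Add(4, F), -1)))
Function('o')(a) = Mul(Rational(-2, 5), a) (Function('o')(a) = Mul(2, a, Pow(Add(4, -9), -1)) = Mul(2, a, Pow(-5, -1)) = Mul(2, a, Rational(-1, 5)) = Mul(Rational(-2, 5), a))
Mul(Add(Pow(D, -1), Mul(Add(-3187, 940), Add(15965, Function('o')(68)))), Add(Add(-1231, Mul(-1, 23703)), 23763)) = Mul(Add(Pow(-700, -1), Mul(Add(-3187, 940), Add(15965, Mul(Rational(-2, 5), 68)))), Add(Add(-1231, Mul(-1, 23703)), 23763)) = Mul(Add(Rational(-1, 700), Mul(-2247, Add(15965, Rational(-136, 5)))), Add(Add(-1231, -23703), 23763)) = Mul(Add(Rational(-1, 700), Mul(-2247, Rational(79689, 5))), Add(-24934, 23763)) = Mul(Add(Rational(-1, 700), Rational(-179061183, 5)), -1171) = Mul(Rational(-25068565621, 700), -1171) = Rational(29355290342191, 700)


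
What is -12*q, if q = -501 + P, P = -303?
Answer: 9648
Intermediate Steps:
q = -804 (q = -501 - 303 = -804)
-12*q = -12*(-804) = 9648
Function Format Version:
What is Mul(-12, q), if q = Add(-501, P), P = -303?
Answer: 9648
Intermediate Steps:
q = -804 (q = Add(-501, -303) = -804)
Mul(-12, q) = Mul(-12, -804) = 9648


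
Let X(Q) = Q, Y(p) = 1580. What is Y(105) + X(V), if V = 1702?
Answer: 3282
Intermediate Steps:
Y(105) + X(V) = 1580 + 1702 = 3282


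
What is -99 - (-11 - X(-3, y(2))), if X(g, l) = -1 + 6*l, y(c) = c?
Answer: -77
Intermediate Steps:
-99 - (-11 - X(-3, y(2))) = -99 - (-11 - (-1 + 6*2)) = -99 - (-11 - (-1 + 12)) = -99 - (-11 - 1*11) = -99 - (-11 - 11) = -99 - 1*(-22) = -99 + 22 = -77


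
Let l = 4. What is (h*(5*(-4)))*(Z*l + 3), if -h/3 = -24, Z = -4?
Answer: 18720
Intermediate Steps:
h = 72 (h = -3*(-24) = 72)
(h*(5*(-4)))*(Z*l + 3) = (72*(5*(-4)))*(-4*4 + 3) = (72*(-20))*(-16 + 3) = -1440*(-13) = 18720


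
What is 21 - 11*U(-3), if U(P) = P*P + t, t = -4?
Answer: -34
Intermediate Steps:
U(P) = -4 + P² (U(P) = P*P - 4 = P² - 4 = -4 + P²)
21 - 11*U(-3) = 21 - 11*(-4 + (-3)²) = 21 - 11*(-4 + 9) = 21 - 11*5 = 21 - 55 = -34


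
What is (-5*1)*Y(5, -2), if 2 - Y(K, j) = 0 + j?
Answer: -20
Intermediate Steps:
Y(K, j) = 2 - j (Y(K, j) = 2 - (0 + j) = 2 - j)
(-5*1)*Y(5, -2) = (-5*1)*(2 - 1*(-2)) = -5*(2 + 2) = -5*4 = -20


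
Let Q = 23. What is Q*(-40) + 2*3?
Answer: -914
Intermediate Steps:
Q*(-40) + 2*3 = 23*(-40) + 2*3 = -920 + 6 = -914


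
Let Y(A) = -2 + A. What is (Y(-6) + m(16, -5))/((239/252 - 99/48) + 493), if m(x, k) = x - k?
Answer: 13104/495821 ≈ 0.026429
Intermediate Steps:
(Y(-6) + m(16, -5))/((239/252 - 99/48) + 493) = ((-2 - 6) + (16 - 1*(-5)))/((239/252 - 99/48) + 493) = (-8 + (16 + 5))/((239*(1/252) - 99*1/48) + 493) = (-8 + 21)/((239/252 - 33/16) + 493) = 13/(-1123/1008 + 493) = 13/(495821/1008) = 13*(1008/495821) = 13104/495821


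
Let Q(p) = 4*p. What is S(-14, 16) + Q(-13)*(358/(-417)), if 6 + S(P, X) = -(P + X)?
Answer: 15280/417 ≈ 36.643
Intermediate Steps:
S(P, X) = -6 - P - X (S(P, X) = -6 - (P + X) = -6 + (-P - X) = -6 - P - X)
S(-14, 16) + Q(-13)*(358/(-417)) = (-6 - 1*(-14) - 1*16) + (4*(-13))*(358/(-417)) = (-6 + 14 - 16) - 18616*(-1)/417 = -8 - 52*(-358/417) = -8 + 18616/417 = 15280/417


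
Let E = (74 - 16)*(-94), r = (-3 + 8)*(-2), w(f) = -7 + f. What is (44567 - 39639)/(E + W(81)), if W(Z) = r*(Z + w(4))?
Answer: -616/779 ≈ -0.79076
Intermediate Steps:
r = -10 (r = 5*(-2) = -10)
E = -5452 (E = 58*(-94) = -5452)
W(Z) = 30 - 10*Z (W(Z) = -10*(Z + (-7 + 4)) = -10*(Z - 3) = -10*(-3 + Z) = 30 - 10*Z)
(44567 - 39639)/(E + W(81)) = (44567 - 39639)/(-5452 + (30 - 10*81)) = 4928/(-5452 + (30 - 810)) = 4928/(-5452 - 780) = 4928/(-6232) = 4928*(-1/6232) = -616/779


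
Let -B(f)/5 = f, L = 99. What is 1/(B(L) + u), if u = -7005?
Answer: -1/7500 ≈ -0.00013333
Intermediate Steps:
B(f) = -5*f
1/(B(L) + u) = 1/(-5*99 - 7005) = 1/(-495 - 7005) = 1/(-7500) = -1/7500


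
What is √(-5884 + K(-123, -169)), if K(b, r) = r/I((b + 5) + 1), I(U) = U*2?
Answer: I*√211798/6 ≈ 76.703*I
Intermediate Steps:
I(U) = 2*U
K(b, r) = r/(12 + 2*b) (K(b, r) = r/((2*((b + 5) + 1))) = r/((2*((5 + b) + 1))) = r/((2*(6 + b))) = r/(12 + 2*b))
√(-5884 + K(-123, -169)) = √(-5884 + (½)*(-169)/(6 - 123)) = √(-5884 + (½)*(-169)/(-117)) = √(-5884 + (½)*(-169)*(-1/117)) = √(-5884 + 13/18) = √(-105899/18) = I*√211798/6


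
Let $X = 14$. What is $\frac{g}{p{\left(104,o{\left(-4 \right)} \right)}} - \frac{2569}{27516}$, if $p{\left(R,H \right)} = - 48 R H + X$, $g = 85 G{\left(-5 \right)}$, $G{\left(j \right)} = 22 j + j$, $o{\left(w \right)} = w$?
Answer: $- \frac{160151329}{274912356} \approx -0.58255$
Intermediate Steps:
$G{\left(j \right)} = 23 j$
$g = -9775$ ($g = 85 \cdot 23 \left(-5\right) = 85 \left(-115\right) = -9775$)
$p{\left(R,H \right)} = 14 - 48 H R$ ($p{\left(R,H \right)} = - 48 R H + 14 = - 48 H R + 14 = 14 - 48 H R$)
$\frac{g}{p{\left(104,o{\left(-4 \right)} \right)}} - \frac{2569}{27516} = - \frac{9775}{14 - \left(-192\right) 104} - \frac{2569}{27516} = - \frac{9775}{14 + 19968} - \frac{2569}{27516} = - \frac{9775}{19982} - \frac{2569}{27516} = - \frac{160151329}{274912356}$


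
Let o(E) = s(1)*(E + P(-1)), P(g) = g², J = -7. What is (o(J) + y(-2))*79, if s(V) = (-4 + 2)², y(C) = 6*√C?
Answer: -1896 + 474*I*√2 ≈ -1896.0 + 670.34*I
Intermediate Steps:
s(V) = 4 (s(V) = (-2)² = 4)
o(E) = 4 + 4*E (o(E) = 4*(E + (-1)²) = 4*(E + 1) = 4*(1 + E) = 4 + 4*E)
(o(J) + y(-2))*79 = ((4 + 4*(-7)) + 6*√(-2))*79 = ((4 - 28) + 6*(I*√2))*79 = (-24 + 6*I*√2)*79 = -1896 + 474*I*√2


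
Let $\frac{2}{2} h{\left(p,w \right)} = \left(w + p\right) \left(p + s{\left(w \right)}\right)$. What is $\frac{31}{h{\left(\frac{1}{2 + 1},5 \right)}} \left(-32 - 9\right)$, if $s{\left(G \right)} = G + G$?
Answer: $- \frac{369}{16} \approx -23.063$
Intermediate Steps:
$s{\left(G \right)} = 2 G$
$h{\left(p,w \right)} = \left(p + w\right) \left(p + 2 w\right)$ ($h{\left(p,w \right)} = \left(w + p\right) \left(p + 2 w\right) = \left(p + w\right) \left(p + 2 w\right)$)
$\frac{31}{h{\left(\frac{1}{2 + 1},5 \right)}} \left(-32 - 9\right) = \frac{31}{\left(\frac{1}{2 + 1}\right)^{2} + 2 \cdot 5^{2} + 3 \frac{1}{2 + 1} \cdot 5} \left(-32 - 9\right) = \frac{31}{\left(\frac{1}{3}\right)^{2} + 2 \cdot 25 + 3 \cdot \frac{1}{3} \cdot 5} \left(-41\right) = \frac{31}{\left(\frac{1}{3}\right)^{2} + 50 + 3 \cdot \frac{1}{3} \cdot 5} \left(-41\right) = \frac{31}{\frac{1}{9} + 50 + 5} \left(-41\right) = \frac{31}{\frac{496}{9}} \left(-41\right) = 31 \cdot \frac{9}{496} \left(-41\right) = \frac{9}{16} \left(-41\right) = - \frac{369}{16}$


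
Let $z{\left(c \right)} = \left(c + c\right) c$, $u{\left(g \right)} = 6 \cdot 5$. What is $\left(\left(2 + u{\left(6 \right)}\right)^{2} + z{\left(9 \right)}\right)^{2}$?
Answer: $1406596$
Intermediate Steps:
$u{\left(g \right)} = 30$
$z{\left(c \right)} = 2 c^{2}$ ($z{\left(c \right)} = 2 c c = 2 c^{2}$)
$\left(\left(2 + u{\left(6 \right)}\right)^{2} + z{\left(9 \right)}\right)^{2} = \left(\left(2 + 30\right)^{2} + 2 \cdot 9^{2}\right)^{2} = \left(32^{2} + 2 \cdot 81\right)^{2} = \left(1024 + 162\right)^{2} = 1186^{2} = 1406596$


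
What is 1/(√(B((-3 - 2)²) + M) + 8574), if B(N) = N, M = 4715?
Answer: 1429/12251456 - √1185/36754368 ≈ 0.00011570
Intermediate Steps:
1/(√(B((-3 - 2)²) + M) + 8574) = 1/(√((-3 - 2)² + 4715) + 8574) = 1/(√((-5)² + 4715) + 8574) = 1/(√(25 + 4715) + 8574) = 1/(√4740 + 8574) = 1/(2*√1185 + 8574) = 1/(8574 + 2*√1185)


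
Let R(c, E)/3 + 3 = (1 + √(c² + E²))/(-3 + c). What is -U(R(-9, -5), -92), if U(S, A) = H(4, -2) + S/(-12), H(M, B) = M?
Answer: -229/48 - √106/48 ≈ -4.9853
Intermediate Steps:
R(c, E) = -9 + 3*(1 + √(E² + c²))/(-3 + c) (R(c, E) = -9 + 3*((1 + √(c² + E²))/(-3 + c)) = -9 + 3*((1 + √(E² + c²))/(-3 + c)) = -9 + 3*(1 + √(E² + c²))/(-3 + c))
U(S, A) = 4 - S/12 (U(S, A) = 4 + S/(-12) = 4 + S*(-1/12) = 4 - S/12)
-U(R(-9, -5), -92) = -(4 - (10 + √((-5)² + (-9)²) - 3*(-9))/(4*(-3 - 9))) = -(4 - (10 + √(25 + 81) + 27)/(4*(-12))) = -(4 - (-1)*(10 + √106 + 27)/(4*12)) = -(4 - (-1)*(37 + √106)/(4*12)) = -(4 - (-37/4 - √106/4)/12) = -(4 + (37/48 + √106/48)) = -(229/48 + √106/48) = -229/48 - √106/48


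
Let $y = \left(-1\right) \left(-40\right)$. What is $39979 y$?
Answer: $1599160$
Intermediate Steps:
$y = 40$
$39979 y = 39979 \cdot 40 = 1599160$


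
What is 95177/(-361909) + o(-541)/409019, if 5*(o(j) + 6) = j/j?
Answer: -194656502176/740138286355 ≈ -0.26300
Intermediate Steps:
o(j) = -29/5 (o(j) = -6 + (j/j)/5 = -6 + (1/5)*1 = -6 + 1/5 = -29/5)
95177/(-361909) + o(-541)/409019 = 95177/(-361909) - 29/5/409019 = 95177*(-1/361909) - 29/5*1/409019 = -95177/361909 - 29/2045095 = -194656502176/740138286355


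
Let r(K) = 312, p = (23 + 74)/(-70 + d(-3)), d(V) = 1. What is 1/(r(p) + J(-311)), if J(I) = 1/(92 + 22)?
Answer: 114/35569 ≈ 0.0032050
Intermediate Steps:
J(I) = 1/114
p = -97/69 (p = (23 + 74)/(-70 + 1) = 97/(-69) = 97*(-1/69) = -97/69 ≈ -1.4058)
1/(r(p) + J(-311)) = 1/(312 + 1/114) = 1/(35569/114) = 114/35569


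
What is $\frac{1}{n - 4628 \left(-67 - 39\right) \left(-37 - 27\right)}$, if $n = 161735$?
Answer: $- \frac{1}{31234617} \approx -3.2016 \cdot 10^{-8}$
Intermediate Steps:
$\frac{1}{n - 4628 \left(-67 - 39\right) \left(-37 - 27\right)} = \frac{1}{161735 - 4628 \left(-67 - 39\right) \left(-37 - 27\right)} = \frac{1}{161735 - 4628 \left(\left(-106\right) \left(-64\right)\right)} = \frac{1}{161735 - 31396352} = \frac{1}{-31234617} = - \frac{1}{31234617}$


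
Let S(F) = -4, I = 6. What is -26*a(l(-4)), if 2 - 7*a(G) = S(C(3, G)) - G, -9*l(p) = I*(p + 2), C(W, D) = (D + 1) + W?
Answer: -572/21 ≈ -27.238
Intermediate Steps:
C(W, D) = 1 + D + W (C(W, D) = (1 + D) + W = 1 + D + W)
l(p) = -4/3 - 2*p/3 (l(p) = -2*(p + 2)/3 = -2*(2 + p)/3 = -(12 + 6*p)/9 = -4/3 - 2*p/3)
a(G) = 6/7 + G/7 (a(G) = 2/7 - (-4 - G)/7 = 2/7 + (4/7 + G/7) = 6/7 + G/7)
-26*a(l(-4)) = -26*(6/7 + (-4/3 - 2/3*(-4))/7) = -26*(6/7 + (-4/3 + 8/3)/7) = -26*(6/7 + (1/7)*(4/3)) = -26*(6/7 + 4/21) = -26*22/21 = -572/21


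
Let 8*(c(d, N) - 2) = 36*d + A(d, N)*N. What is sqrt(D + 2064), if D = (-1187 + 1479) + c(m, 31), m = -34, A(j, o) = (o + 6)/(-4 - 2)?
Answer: sqrt(314079)/12 ≈ 46.702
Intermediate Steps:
A(j, o) = -1 - o/6 (A(j, o) = (6 + o)/(-6) = (6 + o)*(-1/6) = -1 - o/6)
c(d, N) = 2 + 9*d/2 + N*(-1 - N/6)/8 (c(d, N) = 2 + (36*d + (-1 - N/6)*N)/8 = 2 + (36*d + N*(-1 - N/6))/8 = 2 + (9*d/2 + N*(-1 - N/6)/8) = 2 + 9*d/2 + N*(-1 - N/6)/8)
D = 5621/48 (D = (-1187 + 1479) + (2 + (9/2)*(-34) - 1/48*31*(6 + 31)) = 292 + (2 - 153 - 1/48*31*37) = 292 + (2 - 153 - 1147/48) = 292 - 8395/48 = 5621/48 ≈ 117.10)
sqrt(D + 2064) = sqrt(5621/48 + 2064) = sqrt(104693/48) = sqrt(314079)/12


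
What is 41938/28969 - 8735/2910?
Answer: -26200927/16859958 ≈ -1.5540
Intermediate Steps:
41938/28969 - 8735/2910 = 41938*(1/28969) - 8735*1/2910 = 41938/28969 - 1747/582 = -26200927/16859958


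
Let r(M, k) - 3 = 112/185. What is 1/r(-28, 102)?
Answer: 185/667 ≈ 0.27736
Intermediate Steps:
r(M, k) = 667/185 (r(M, k) = 3 + 112/185 = 667/185)
1/r(-28, 102) = 1/(667/185) = 185/667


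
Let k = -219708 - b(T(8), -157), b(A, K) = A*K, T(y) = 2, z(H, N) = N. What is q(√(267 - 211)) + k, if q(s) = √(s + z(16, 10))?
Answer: -219394 + √(10 + 2*√14) ≈ -2.1939e+5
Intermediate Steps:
q(s) = √(10 + s) (q(s) = √(s + 10) = √(10 + s))
k = -219394 (k = -219708 - 2*(-157) = -219708 - 1*(-314) = -219708 + 314 = -219394)
q(√(267 - 211)) + k = √(10 + √(267 - 211)) - 219394 = √(10 + √56) - 219394 = √(10 + 2*√14) - 219394 = -219394 + √(10 + 2*√14)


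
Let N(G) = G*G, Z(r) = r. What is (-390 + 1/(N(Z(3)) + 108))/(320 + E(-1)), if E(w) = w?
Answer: -45629/37323 ≈ -1.2225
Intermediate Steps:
N(G) = G²
(-390 + 1/(N(Z(3)) + 108))/(320 + E(-1)) = (-390 + 1/(3² + 108))/(320 - 1) = (-390 + 1/(9 + 108))/319 = (-390 + 1/117)*(1/319) = -45629/117*1/319 = -45629/37323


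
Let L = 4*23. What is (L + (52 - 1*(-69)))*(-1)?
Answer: -213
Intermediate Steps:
L = 92
(L + (52 - 1*(-69)))*(-1) = (92 + (52 - 1*(-69)))*(-1) = (92 + (52 + 69))*(-1) = (92 + 121)*(-1) = 213*(-1) = -213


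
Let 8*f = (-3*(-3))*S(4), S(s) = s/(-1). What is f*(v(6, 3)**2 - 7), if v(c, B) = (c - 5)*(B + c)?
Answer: -333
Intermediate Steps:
S(s) = -s (S(s) = s*(-1) = -s)
f = -9/2 (f = ((-3*(-3))*(-1*4))/8 = (9*(-4))/8 = (1/8)*(-36) = -9/2 ≈ -4.5000)
v(c, B) = (-5 + c)*(B + c)
f*(v(6, 3)**2 - 7) = -9*((6**2 - 5*3 - 5*6 + 3*6)**2 - 7)/2 = -9*((36 - 15 - 30 + 18)**2 - 7)/2 = -9*(9**2 - 7)/2 = -9*(81 - 7)/2 = -9/2*74 = -333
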